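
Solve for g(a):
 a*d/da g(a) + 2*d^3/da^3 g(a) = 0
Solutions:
 g(a) = C1 + Integral(C2*airyai(-2^(2/3)*a/2) + C3*airybi(-2^(2/3)*a/2), a)


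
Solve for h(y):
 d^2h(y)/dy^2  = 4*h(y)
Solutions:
 h(y) = C1*exp(-2*y) + C2*exp(2*y)


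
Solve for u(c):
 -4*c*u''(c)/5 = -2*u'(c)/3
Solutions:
 u(c) = C1 + C2*c^(11/6)


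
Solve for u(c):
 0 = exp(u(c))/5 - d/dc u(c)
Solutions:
 u(c) = log(-1/(C1 + c)) + log(5)


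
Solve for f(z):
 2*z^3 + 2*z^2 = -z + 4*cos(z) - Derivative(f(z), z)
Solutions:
 f(z) = C1 - z^4/2 - 2*z^3/3 - z^2/2 + 4*sin(z)


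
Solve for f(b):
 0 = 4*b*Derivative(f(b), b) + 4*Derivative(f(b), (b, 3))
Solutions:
 f(b) = C1 + Integral(C2*airyai(-b) + C3*airybi(-b), b)


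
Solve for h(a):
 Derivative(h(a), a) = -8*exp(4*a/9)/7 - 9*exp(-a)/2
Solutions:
 h(a) = C1 - 18*exp(4*a/9)/7 + 9*exp(-a)/2


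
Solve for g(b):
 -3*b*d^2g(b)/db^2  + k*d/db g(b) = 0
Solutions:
 g(b) = C1 + b^(re(k)/3 + 1)*(C2*sin(log(b)*Abs(im(k))/3) + C3*cos(log(b)*im(k)/3))


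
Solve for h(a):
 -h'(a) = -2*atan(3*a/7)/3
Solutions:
 h(a) = C1 + 2*a*atan(3*a/7)/3 - 7*log(9*a^2 + 49)/9


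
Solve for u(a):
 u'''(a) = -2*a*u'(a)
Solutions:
 u(a) = C1 + Integral(C2*airyai(-2^(1/3)*a) + C3*airybi(-2^(1/3)*a), a)


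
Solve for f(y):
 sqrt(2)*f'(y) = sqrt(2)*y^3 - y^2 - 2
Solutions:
 f(y) = C1 + y^4/4 - sqrt(2)*y^3/6 - sqrt(2)*y


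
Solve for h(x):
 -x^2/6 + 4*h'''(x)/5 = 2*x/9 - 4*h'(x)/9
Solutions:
 h(x) = C1 + C2*sin(sqrt(5)*x/3) + C3*cos(sqrt(5)*x/3) + x^3/8 + x^2/4 - 27*x/20


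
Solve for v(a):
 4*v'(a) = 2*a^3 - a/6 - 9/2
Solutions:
 v(a) = C1 + a^4/8 - a^2/48 - 9*a/8


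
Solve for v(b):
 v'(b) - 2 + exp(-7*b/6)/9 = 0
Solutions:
 v(b) = C1 + 2*b + 2*exp(-7*b/6)/21


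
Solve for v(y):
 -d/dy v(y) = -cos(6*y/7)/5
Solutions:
 v(y) = C1 + 7*sin(6*y/7)/30


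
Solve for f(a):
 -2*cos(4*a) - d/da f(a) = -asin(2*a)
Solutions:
 f(a) = C1 + a*asin(2*a) + sqrt(1 - 4*a^2)/2 - sin(4*a)/2


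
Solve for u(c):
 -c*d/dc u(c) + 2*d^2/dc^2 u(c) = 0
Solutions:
 u(c) = C1 + C2*erfi(c/2)


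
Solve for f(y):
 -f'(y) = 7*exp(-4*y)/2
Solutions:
 f(y) = C1 + 7*exp(-4*y)/8


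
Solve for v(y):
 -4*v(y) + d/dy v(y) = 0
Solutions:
 v(y) = C1*exp(4*y)


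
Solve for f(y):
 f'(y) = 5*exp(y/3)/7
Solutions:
 f(y) = C1 + 15*exp(y/3)/7


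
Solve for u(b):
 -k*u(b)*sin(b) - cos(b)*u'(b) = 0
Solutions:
 u(b) = C1*exp(k*log(cos(b)))


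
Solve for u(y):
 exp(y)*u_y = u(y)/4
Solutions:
 u(y) = C1*exp(-exp(-y)/4)


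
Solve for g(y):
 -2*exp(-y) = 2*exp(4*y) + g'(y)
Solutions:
 g(y) = C1 - exp(4*y)/2 + 2*exp(-y)


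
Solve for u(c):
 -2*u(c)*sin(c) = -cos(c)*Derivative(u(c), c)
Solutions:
 u(c) = C1/cos(c)^2


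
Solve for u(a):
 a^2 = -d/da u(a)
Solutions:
 u(a) = C1 - a^3/3


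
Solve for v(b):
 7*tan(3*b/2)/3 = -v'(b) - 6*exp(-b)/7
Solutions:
 v(b) = C1 - 7*log(tan(3*b/2)^2 + 1)/9 + 6*exp(-b)/7


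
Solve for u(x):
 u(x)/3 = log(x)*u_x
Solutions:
 u(x) = C1*exp(li(x)/3)


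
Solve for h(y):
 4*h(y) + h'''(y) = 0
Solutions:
 h(y) = C3*exp(-2^(2/3)*y) + (C1*sin(2^(2/3)*sqrt(3)*y/2) + C2*cos(2^(2/3)*sqrt(3)*y/2))*exp(2^(2/3)*y/2)


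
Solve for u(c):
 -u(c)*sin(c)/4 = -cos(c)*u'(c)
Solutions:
 u(c) = C1/cos(c)^(1/4)


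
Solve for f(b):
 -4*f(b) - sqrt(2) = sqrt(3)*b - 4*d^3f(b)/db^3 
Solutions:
 f(b) = C3*exp(b) - sqrt(3)*b/4 + (C1*sin(sqrt(3)*b/2) + C2*cos(sqrt(3)*b/2))*exp(-b/2) - sqrt(2)/4


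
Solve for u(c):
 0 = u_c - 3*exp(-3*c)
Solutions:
 u(c) = C1 - exp(-3*c)


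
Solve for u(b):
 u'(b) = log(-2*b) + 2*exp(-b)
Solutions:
 u(b) = C1 + b*log(-b) + b*(-1 + log(2)) - 2*exp(-b)


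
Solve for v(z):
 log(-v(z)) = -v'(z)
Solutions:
 -li(-v(z)) = C1 - z


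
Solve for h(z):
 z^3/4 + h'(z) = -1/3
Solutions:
 h(z) = C1 - z^4/16 - z/3


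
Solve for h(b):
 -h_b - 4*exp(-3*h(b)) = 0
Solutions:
 h(b) = log(C1 - 12*b)/3
 h(b) = log((-3^(1/3) - 3^(5/6)*I)*(C1 - 4*b)^(1/3)/2)
 h(b) = log((-3^(1/3) + 3^(5/6)*I)*(C1 - 4*b)^(1/3)/2)


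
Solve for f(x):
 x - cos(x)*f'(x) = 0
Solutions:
 f(x) = C1 + Integral(x/cos(x), x)


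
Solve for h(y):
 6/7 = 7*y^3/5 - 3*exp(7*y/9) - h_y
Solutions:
 h(y) = C1 + 7*y^4/20 - 6*y/7 - 27*exp(7*y/9)/7


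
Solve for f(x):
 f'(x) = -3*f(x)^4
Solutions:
 f(x) = (-3^(2/3) - 3*3^(1/6)*I)*(1/(C1 + 3*x))^(1/3)/6
 f(x) = (-3^(2/3) + 3*3^(1/6)*I)*(1/(C1 + 3*x))^(1/3)/6
 f(x) = (1/(C1 + 9*x))^(1/3)


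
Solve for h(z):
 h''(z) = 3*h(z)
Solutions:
 h(z) = C1*exp(-sqrt(3)*z) + C2*exp(sqrt(3)*z)


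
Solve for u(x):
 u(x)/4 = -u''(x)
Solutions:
 u(x) = C1*sin(x/2) + C2*cos(x/2)


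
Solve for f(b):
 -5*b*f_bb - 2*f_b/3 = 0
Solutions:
 f(b) = C1 + C2*b^(13/15)


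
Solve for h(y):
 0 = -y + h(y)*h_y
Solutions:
 h(y) = -sqrt(C1 + y^2)
 h(y) = sqrt(C1 + y^2)


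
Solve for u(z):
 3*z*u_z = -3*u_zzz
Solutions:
 u(z) = C1 + Integral(C2*airyai(-z) + C3*airybi(-z), z)


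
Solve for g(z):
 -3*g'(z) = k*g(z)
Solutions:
 g(z) = C1*exp(-k*z/3)


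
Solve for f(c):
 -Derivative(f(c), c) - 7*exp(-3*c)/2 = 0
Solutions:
 f(c) = C1 + 7*exp(-3*c)/6


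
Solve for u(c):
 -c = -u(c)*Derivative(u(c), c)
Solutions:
 u(c) = -sqrt(C1 + c^2)
 u(c) = sqrt(C1 + c^2)


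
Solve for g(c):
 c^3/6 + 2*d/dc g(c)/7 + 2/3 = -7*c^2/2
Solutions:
 g(c) = C1 - 7*c^4/48 - 49*c^3/12 - 7*c/3


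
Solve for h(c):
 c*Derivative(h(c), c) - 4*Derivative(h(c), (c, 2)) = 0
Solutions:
 h(c) = C1 + C2*erfi(sqrt(2)*c/4)


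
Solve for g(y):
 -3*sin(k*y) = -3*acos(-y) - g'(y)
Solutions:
 g(y) = C1 - 3*y*acos(-y) - 3*sqrt(1 - y^2) + 3*Piecewise((-cos(k*y)/k, Ne(k, 0)), (0, True))


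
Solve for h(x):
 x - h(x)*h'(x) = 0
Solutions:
 h(x) = -sqrt(C1 + x^2)
 h(x) = sqrt(C1 + x^2)


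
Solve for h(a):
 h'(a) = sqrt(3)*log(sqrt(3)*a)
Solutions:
 h(a) = C1 + sqrt(3)*a*log(a) - sqrt(3)*a + sqrt(3)*a*log(3)/2


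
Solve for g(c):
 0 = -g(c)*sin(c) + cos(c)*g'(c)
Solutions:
 g(c) = C1/cos(c)


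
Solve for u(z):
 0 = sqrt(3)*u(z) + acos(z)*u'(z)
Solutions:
 u(z) = C1*exp(-sqrt(3)*Integral(1/acos(z), z))


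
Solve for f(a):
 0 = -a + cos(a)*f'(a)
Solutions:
 f(a) = C1 + Integral(a/cos(a), a)


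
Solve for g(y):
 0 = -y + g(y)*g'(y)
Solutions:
 g(y) = -sqrt(C1 + y^2)
 g(y) = sqrt(C1 + y^2)


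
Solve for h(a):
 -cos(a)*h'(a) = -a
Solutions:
 h(a) = C1 + Integral(a/cos(a), a)


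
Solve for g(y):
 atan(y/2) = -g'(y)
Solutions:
 g(y) = C1 - y*atan(y/2) + log(y^2 + 4)


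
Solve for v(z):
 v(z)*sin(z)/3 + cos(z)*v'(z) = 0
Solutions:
 v(z) = C1*cos(z)^(1/3)


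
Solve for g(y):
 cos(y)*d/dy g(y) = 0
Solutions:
 g(y) = C1


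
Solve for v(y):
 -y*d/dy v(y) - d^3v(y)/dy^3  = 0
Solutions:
 v(y) = C1 + Integral(C2*airyai(-y) + C3*airybi(-y), y)


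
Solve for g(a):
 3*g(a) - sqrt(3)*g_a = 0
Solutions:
 g(a) = C1*exp(sqrt(3)*a)


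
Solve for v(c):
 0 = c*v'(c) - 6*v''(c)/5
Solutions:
 v(c) = C1 + C2*erfi(sqrt(15)*c/6)


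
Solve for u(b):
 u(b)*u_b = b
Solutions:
 u(b) = -sqrt(C1 + b^2)
 u(b) = sqrt(C1 + b^2)


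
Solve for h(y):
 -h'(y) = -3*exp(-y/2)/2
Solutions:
 h(y) = C1 - 3*exp(-y/2)


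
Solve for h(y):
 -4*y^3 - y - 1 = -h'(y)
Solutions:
 h(y) = C1 + y^4 + y^2/2 + y


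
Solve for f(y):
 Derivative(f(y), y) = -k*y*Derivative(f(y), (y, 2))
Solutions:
 f(y) = C1 + y^(((re(k) - 1)*re(k) + im(k)^2)/(re(k)^2 + im(k)^2))*(C2*sin(log(y)*Abs(im(k))/(re(k)^2 + im(k)^2)) + C3*cos(log(y)*im(k)/(re(k)^2 + im(k)^2)))


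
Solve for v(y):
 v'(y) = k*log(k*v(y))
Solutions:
 li(k*v(y))/k = C1 + k*y


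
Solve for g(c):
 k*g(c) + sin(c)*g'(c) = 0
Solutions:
 g(c) = C1*exp(k*(-log(cos(c) - 1) + log(cos(c) + 1))/2)


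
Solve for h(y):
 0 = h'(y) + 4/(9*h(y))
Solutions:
 h(y) = -sqrt(C1 - 8*y)/3
 h(y) = sqrt(C1 - 8*y)/3


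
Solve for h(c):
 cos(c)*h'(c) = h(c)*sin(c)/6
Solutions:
 h(c) = C1/cos(c)^(1/6)


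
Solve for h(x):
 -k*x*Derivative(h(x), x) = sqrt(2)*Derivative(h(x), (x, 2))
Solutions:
 h(x) = Piecewise((-2^(3/4)*sqrt(pi)*C1*erf(2^(1/4)*sqrt(k)*x/2)/(2*sqrt(k)) - C2, (k > 0) | (k < 0)), (-C1*x - C2, True))


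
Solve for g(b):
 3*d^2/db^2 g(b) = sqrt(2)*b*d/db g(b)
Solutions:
 g(b) = C1 + C2*erfi(2^(3/4)*sqrt(3)*b/6)


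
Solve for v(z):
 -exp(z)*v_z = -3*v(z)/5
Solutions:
 v(z) = C1*exp(-3*exp(-z)/5)


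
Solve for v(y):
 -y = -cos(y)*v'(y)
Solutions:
 v(y) = C1 + Integral(y/cos(y), y)


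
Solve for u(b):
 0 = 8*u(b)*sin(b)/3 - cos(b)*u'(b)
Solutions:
 u(b) = C1/cos(b)^(8/3)


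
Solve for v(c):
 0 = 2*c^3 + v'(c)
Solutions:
 v(c) = C1 - c^4/2


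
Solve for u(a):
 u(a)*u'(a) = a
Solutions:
 u(a) = -sqrt(C1 + a^2)
 u(a) = sqrt(C1 + a^2)


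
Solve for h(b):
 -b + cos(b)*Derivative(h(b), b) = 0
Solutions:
 h(b) = C1 + Integral(b/cos(b), b)


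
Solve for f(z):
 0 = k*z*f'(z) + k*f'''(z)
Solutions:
 f(z) = C1 + Integral(C2*airyai(-z) + C3*airybi(-z), z)


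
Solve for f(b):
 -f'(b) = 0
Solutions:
 f(b) = C1


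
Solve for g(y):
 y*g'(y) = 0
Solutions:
 g(y) = C1


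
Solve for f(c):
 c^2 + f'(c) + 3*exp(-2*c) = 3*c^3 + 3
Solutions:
 f(c) = C1 + 3*c^4/4 - c^3/3 + 3*c + 3*exp(-2*c)/2


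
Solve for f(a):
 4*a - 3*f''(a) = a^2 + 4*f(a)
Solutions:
 f(a) = C1*sin(2*sqrt(3)*a/3) + C2*cos(2*sqrt(3)*a/3) - a^2/4 + a + 3/8


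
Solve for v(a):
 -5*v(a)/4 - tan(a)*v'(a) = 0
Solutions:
 v(a) = C1/sin(a)^(5/4)


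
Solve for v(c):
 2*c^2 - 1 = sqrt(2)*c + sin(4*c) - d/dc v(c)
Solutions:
 v(c) = C1 - 2*c^3/3 + sqrt(2)*c^2/2 + c - cos(4*c)/4


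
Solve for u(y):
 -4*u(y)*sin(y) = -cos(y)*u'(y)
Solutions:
 u(y) = C1/cos(y)^4


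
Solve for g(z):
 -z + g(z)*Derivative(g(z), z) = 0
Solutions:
 g(z) = -sqrt(C1 + z^2)
 g(z) = sqrt(C1 + z^2)


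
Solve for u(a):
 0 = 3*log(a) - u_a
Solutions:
 u(a) = C1 + 3*a*log(a) - 3*a


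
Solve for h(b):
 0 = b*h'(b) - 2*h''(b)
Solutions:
 h(b) = C1 + C2*erfi(b/2)


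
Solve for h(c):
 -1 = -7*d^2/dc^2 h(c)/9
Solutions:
 h(c) = C1 + C2*c + 9*c^2/14


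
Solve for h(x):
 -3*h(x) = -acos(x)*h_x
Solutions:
 h(x) = C1*exp(3*Integral(1/acos(x), x))


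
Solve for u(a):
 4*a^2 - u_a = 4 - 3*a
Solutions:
 u(a) = C1 + 4*a^3/3 + 3*a^2/2 - 4*a


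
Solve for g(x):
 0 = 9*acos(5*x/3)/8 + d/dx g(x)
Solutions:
 g(x) = C1 - 9*x*acos(5*x/3)/8 + 9*sqrt(9 - 25*x^2)/40


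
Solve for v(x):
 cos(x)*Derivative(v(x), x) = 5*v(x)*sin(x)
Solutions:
 v(x) = C1/cos(x)^5


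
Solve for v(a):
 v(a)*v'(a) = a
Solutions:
 v(a) = -sqrt(C1 + a^2)
 v(a) = sqrt(C1 + a^2)


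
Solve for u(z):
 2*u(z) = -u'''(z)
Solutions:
 u(z) = C3*exp(-2^(1/3)*z) + (C1*sin(2^(1/3)*sqrt(3)*z/2) + C2*cos(2^(1/3)*sqrt(3)*z/2))*exp(2^(1/3)*z/2)


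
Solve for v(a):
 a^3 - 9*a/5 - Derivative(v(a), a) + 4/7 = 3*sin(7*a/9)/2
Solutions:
 v(a) = C1 + a^4/4 - 9*a^2/10 + 4*a/7 + 27*cos(7*a/9)/14


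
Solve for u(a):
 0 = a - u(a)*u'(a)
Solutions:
 u(a) = -sqrt(C1 + a^2)
 u(a) = sqrt(C1 + a^2)


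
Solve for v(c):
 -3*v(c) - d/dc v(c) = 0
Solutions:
 v(c) = C1*exp(-3*c)


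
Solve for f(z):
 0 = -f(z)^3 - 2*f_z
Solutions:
 f(z) = -sqrt(-1/(C1 - z))
 f(z) = sqrt(-1/(C1 - z))


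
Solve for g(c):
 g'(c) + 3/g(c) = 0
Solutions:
 g(c) = -sqrt(C1 - 6*c)
 g(c) = sqrt(C1 - 6*c)


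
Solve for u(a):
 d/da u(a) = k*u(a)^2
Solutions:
 u(a) = -1/(C1 + a*k)


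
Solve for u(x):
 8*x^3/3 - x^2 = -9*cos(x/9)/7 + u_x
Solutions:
 u(x) = C1 + 2*x^4/3 - x^3/3 + 81*sin(x/9)/7


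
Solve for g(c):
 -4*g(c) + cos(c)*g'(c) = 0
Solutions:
 g(c) = C1*(sin(c)^2 + 2*sin(c) + 1)/(sin(c)^2 - 2*sin(c) + 1)


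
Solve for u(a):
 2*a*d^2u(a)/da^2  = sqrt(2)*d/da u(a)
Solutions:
 u(a) = C1 + C2*a^(sqrt(2)/2 + 1)


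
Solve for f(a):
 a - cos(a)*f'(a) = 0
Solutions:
 f(a) = C1 + Integral(a/cos(a), a)


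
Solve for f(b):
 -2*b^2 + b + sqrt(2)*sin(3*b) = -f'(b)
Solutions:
 f(b) = C1 + 2*b^3/3 - b^2/2 + sqrt(2)*cos(3*b)/3


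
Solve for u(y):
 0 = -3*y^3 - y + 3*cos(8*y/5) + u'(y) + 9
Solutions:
 u(y) = C1 + 3*y^4/4 + y^2/2 - 9*y - 15*sin(8*y/5)/8


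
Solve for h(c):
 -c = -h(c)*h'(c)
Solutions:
 h(c) = -sqrt(C1 + c^2)
 h(c) = sqrt(C1 + c^2)


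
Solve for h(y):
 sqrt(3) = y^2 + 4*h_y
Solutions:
 h(y) = C1 - y^3/12 + sqrt(3)*y/4


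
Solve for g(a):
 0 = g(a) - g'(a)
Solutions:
 g(a) = C1*exp(a)


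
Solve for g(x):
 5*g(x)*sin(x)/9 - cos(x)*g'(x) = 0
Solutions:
 g(x) = C1/cos(x)^(5/9)


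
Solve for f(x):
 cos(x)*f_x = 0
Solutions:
 f(x) = C1


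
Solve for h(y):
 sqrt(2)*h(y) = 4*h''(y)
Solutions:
 h(y) = C1*exp(-2^(1/4)*y/2) + C2*exp(2^(1/4)*y/2)


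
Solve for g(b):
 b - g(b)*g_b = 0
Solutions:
 g(b) = -sqrt(C1 + b^2)
 g(b) = sqrt(C1 + b^2)


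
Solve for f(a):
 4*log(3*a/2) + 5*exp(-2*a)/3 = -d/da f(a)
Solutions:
 f(a) = C1 - 4*a*log(a) + 4*a*(-log(3) + log(2) + 1) + 5*exp(-2*a)/6


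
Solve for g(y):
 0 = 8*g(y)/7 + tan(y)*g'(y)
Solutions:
 g(y) = C1/sin(y)^(8/7)


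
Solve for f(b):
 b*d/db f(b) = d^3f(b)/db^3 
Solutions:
 f(b) = C1 + Integral(C2*airyai(b) + C3*airybi(b), b)


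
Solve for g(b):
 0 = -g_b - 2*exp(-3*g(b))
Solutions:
 g(b) = log(C1 - 6*b)/3
 g(b) = log((-3^(1/3) - 3^(5/6)*I)*(C1 - 2*b)^(1/3)/2)
 g(b) = log((-3^(1/3) + 3^(5/6)*I)*(C1 - 2*b)^(1/3)/2)


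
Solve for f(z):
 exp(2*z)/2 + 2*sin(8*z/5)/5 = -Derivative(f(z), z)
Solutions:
 f(z) = C1 - exp(2*z)/4 + cos(8*z/5)/4


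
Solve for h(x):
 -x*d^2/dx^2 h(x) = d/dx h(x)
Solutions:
 h(x) = C1 + C2*log(x)


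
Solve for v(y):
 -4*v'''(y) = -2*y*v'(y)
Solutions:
 v(y) = C1 + Integral(C2*airyai(2^(2/3)*y/2) + C3*airybi(2^(2/3)*y/2), y)


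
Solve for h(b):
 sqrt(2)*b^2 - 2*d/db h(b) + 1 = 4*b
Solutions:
 h(b) = C1 + sqrt(2)*b^3/6 - b^2 + b/2


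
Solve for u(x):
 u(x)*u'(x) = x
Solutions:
 u(x) = -sqrt(C1 + x^2)
 u(x) = sqrt(C1 + x^2)


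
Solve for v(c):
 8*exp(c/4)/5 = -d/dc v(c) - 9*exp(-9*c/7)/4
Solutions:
 v(c) = C1 - 32*exp(c/4)/5 + 7*exp(-9*c/7)/4


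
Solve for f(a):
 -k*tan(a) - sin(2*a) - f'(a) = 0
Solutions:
 f(a) = C1 + k*log(cos(a)) + cos(2*a)/2


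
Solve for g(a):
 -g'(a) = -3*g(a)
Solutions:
 g(a) = C1*exp(3*a)


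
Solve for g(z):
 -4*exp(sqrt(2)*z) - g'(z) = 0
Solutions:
 g(z) = C1 - 2*sqrt(2)*exp(sqrt(2)*z)


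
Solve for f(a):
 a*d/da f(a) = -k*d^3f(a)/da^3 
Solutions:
 f(a) = C1 + Integral(C2*airyai(a*(-1/k)^(1/3)) + C3*airybi(a*(-1/k)^(1/3)), a)


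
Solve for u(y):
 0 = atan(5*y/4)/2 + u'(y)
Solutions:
 u(y) = C1 - y*atan(5*y/4)/2 + log(25*y^2 + 16)/5


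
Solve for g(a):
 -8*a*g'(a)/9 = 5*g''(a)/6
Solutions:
 g(a) = C1 + C2*erf(2*sqrt(30)*a/15)


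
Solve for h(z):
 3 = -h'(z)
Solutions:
 h(z) = C1 - 3*z


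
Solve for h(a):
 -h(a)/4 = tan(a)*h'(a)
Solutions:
 h(a) = C1/sin(a)^(1/4)


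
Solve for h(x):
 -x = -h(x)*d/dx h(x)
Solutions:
 h(x) = -sqrt(C1 + x^2)
 h(x) = sqrt(C1 + x^2)


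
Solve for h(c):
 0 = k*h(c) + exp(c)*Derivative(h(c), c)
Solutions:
 h(c) = C1*exp(k*exp(-c))


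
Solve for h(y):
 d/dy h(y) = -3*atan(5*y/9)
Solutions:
 h(y) = C1 - 3*y*atan(5*y/9) + 27*log(25*y^2 + 81)/10


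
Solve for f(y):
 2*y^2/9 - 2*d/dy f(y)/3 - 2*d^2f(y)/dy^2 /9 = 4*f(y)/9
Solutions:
 f(y) = C1*exp(-2*y) + C2*exp(-y) + y^2/2 - 3*y/2 + 7/4


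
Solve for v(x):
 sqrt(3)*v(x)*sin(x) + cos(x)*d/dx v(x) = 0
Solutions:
 v(x) = C1*cos(x)^(sqrt(3))


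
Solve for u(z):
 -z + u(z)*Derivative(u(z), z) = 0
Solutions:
 u(z) = -sqrt(C1 + z^2)
 u(z) = sqrt(C1 + z^2)


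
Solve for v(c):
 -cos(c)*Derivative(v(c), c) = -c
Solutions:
 v(c) = C1 + Integral(c/cos(c), c)


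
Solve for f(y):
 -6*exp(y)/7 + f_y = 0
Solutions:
 f(y) = C1 + 6*exp(y)/7


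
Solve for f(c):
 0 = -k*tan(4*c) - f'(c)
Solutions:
 f(c) = C1 + k*log(cos(4*c))/4


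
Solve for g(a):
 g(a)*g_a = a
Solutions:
 g(a) = -sqrt(C1 + a^2)
 g(a) = sqrt(C1 + a^2)


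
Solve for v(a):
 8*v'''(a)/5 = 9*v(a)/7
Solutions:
 v(a) = C3*exp(45^(1/3)*7^(2/3)*a/14) + (C1*sin(3*3^(1/6)*5^(1/3)*7^(2/3)*a/28) + C2*cos(3*3^(1/6)*5^(1/3)*7^(2/3)*a/28))*exp(-45^(1/3)*7^(2/3)*a/28)


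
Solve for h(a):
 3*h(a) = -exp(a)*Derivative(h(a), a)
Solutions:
 h(a) = C1*exp(3*exp(-a))


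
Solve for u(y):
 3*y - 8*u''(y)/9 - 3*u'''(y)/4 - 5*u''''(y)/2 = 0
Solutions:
 u(y) = C1 + C2*y + 9*y^3/16 - 729*y^2/512 + (C3*sin(sqrt(1199)*y/60) + C4*cos(sqrt(1199)*y/60))*exp(-3*y/20)


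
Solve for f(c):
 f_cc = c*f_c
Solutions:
 f(c) = C1 + C2*erfi(sqrt(2)*c/2)


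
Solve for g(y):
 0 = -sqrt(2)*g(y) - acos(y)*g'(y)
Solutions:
 g(y) = C1*exp(-sqrt(2)*Integral(1/acos(y), y))


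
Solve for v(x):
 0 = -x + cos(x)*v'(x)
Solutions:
 v(x) = C1 + Integral(x/cos(x), x)


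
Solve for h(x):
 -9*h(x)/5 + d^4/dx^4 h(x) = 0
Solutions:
 h(x) = C1*exp(-sqrt(3)*5^(3/4)*x/5) + C2*exp(sqrt(3)*5^(3/4)*x/5) + C3*sin(sqrt(3)*5^(3/4)*x/5) + C4*cos(sqrt(3)*5^(3/4)*x/5)


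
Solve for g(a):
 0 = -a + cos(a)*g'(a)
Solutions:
 g(a) = C1 + Integral(a/cos(a), a)


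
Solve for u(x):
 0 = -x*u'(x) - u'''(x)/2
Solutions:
 u(x) = C1 + Integral(C2*airyai(-2^(1/3)*x) + C3*airybi(-2^(1/3)*x), x)


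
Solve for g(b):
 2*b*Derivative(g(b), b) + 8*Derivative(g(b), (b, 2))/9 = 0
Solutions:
 g(b) = C1 + C2*erf(3*sqrt(2)*b/4)


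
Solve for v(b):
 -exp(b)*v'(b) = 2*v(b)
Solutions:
 v(b) = C1*exp(2*exp(-b))


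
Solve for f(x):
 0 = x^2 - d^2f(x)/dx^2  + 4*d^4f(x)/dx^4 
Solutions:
 f(x) = C1 + C2*x + C3*exp(-x/2) + C4*exp(x/2) + x^4/12 + 4*x^2


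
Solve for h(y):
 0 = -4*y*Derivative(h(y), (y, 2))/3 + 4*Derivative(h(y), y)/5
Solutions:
 h(y) = C1 + C2*y^(8/5)


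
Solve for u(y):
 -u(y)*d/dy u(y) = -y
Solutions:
 u(y) = -sqrt(C1 + y^2)
 u(y) = sqrt(C1 + y^2)


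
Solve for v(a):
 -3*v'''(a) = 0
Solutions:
 v(a) = C1 + C2*a + C3*a^2


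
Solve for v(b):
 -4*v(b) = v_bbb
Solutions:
 v(b) = C3*exp(-2^(2/3)*b) + (C1*sin(2^(2/3)*sqrt(3)*b/2) + C2*cos(2^(2/3)*sqrt(3)*b/2))*exp(2^(2/3)*b/2)


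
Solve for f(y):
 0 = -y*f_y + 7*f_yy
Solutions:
 f(y) = C1 + C2*erfi(sqrt(14)*y/14)


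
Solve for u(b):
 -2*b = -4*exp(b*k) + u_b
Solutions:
 u(b) = C1 - b^2 + 4*exp(b*k)/k


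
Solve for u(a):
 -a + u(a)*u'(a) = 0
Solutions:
 u(a) = -sqrt(C1 + a^2)
 u(a) = sqrt(C1 + a^2)


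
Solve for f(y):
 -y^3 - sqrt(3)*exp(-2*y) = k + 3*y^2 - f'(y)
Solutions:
 f(y) = C1 + k*y + y^4/4 + y^3 - sqrt(3)*exp(-2*y)/2


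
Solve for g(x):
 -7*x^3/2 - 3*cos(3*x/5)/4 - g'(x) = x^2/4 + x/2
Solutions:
 g(x) = C1 - 7*x^4/8 - x^3/12 - x^2/4 - 5*sin(3*x/5)/4


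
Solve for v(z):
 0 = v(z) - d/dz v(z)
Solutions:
 v(z) = C1*exp(z)


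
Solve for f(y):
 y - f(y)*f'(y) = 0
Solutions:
 f(y) = -sqrt(C1 + y^2)
 f(y) = sqrt(C1 + y^2)


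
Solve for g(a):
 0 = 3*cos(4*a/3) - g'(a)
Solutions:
 g(a) = C1 + 9*sin(4*a/3)/4


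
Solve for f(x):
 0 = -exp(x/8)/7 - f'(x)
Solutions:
 f(x) = C1 - 8*exp(x/8)/7


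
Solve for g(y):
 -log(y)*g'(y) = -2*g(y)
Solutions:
 g(y) = C1*exp(2*li(y))


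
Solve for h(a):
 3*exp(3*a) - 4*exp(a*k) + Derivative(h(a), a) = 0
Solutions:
 h(a) = C1 - exp(3*a) + 4*exp(a*k)/k


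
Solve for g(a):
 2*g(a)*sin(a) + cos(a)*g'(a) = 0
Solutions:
 g(a) = C1*cos(a)^2


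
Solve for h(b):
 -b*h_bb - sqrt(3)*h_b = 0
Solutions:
 h(b) = C1 + C2*b^(1 - sqrt(3))


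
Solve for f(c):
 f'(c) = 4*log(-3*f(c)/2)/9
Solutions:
 -9*Integral(1/(log(-_y) - log(2) + log(3)), (_y, f(c)))/4 = C1 - c


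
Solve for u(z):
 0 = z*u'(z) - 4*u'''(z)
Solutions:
 u(z) = C1 + Integral(C2*airyai(2^(1/3)*z/2) + C3*airybi(2^(1/3)*z/2), z)


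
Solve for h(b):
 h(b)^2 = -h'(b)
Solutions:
 h(b) = 1/(C1 + b)


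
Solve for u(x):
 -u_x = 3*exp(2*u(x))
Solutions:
 u(x) = log(-sqrt(-1/(C1 - 3*x))) - log(2)/2
 u(x) = log(-1/(C1 - 3*x))/2 - log(2)/2


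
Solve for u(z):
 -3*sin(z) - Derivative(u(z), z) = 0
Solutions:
 u(z) = C1 + 3*cos(z)


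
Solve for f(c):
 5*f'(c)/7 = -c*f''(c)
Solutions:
 f(c) = C1 + C2*c^(2/7)


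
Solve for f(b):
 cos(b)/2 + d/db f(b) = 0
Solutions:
 f(b) = C1 - sin(b)/2


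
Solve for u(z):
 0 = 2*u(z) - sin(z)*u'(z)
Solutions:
 u(z) = C1*(cos(z) - 1)/(cos(z) + 1)


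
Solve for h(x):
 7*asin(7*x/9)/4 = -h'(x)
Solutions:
 h(x) = C1 - 7*x*asin(7*x/9)/4 - sqrt(81 - 49*x^2)/4


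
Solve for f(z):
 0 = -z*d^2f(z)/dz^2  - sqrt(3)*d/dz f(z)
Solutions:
 f(z) = C1 + C2*z^(1 - sqrt(3))


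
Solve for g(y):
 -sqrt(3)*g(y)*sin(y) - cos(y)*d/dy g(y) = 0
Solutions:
 g(y) = C1*cos(y)^(sqrt(3))


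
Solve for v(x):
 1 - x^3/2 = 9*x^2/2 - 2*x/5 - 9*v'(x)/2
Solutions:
 v(x) = C1 + x^4/36 + x^3/3 - 2*x^2/45 - 2*x/9


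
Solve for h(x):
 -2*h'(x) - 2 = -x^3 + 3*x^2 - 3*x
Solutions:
 h(x) = C1 + x^4/8 - x^3/2 + 3*x^2/4 - x


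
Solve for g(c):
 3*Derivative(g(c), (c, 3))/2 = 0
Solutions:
 g(c) = C1 + C2*c + C3*c^2


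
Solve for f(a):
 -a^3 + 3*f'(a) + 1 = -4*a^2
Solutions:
 f(a) = C1 + a^4/12 - 4*a^3/9 - a/3


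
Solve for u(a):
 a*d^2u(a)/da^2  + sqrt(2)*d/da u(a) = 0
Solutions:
 u(a) = C1 + C2*a^(1 - sqrt(2))


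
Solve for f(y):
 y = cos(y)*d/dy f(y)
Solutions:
 f(y) = C1 + Integral(y/cos(y), y)


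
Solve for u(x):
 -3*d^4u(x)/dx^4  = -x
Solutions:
 u(x) = C1 + C2*x + C3*x^2 + C4*x^3 + x^5/360


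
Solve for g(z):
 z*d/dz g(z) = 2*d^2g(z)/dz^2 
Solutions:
 g(z) = C1 + C2*erfi(z/2)


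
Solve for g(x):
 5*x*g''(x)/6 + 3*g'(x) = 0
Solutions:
 g(x) = C1 + C2/x^(13/5)


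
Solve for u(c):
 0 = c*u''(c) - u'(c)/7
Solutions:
 u(c) = C1 + C2*c^(8/7)


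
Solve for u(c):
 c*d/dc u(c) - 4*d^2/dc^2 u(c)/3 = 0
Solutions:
 u(c) = C1 + C2*erfi(sqrt(6)*c/4)


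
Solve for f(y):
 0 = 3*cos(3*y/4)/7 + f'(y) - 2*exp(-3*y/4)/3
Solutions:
 f(y) = C1 - 4*sin(3*y/4)/7 - 8*exp(-3*y/4)/9


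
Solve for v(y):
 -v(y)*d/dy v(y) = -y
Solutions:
 v(y) = -sqrt(C1 + y^2)
 v(y) = sqrt(C1 + y^2)


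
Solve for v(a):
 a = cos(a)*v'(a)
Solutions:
 v(a) = C1 + Integral(a/cos(a), a)


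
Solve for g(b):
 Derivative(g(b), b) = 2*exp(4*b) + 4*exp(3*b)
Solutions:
 g(b) = C1 + exp(4*b)/2 + 4*exp(3*b)/3


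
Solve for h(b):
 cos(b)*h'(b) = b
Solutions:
 h(b) = C1 + Integral(b/cos(b), b)


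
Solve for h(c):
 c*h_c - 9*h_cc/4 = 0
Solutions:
 h(c) = C1 + C2*erfi(sqrt(2)*c/3)


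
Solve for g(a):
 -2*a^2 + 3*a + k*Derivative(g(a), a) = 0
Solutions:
 g(a) = C1 + 2*a^3/(3*k) - 3*a^2/(2*k)


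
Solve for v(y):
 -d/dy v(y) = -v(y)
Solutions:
 v(y) = C1*exp(y)


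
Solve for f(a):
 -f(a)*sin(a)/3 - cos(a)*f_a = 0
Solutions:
 f(a) = C1*cos(a)^(1/3)


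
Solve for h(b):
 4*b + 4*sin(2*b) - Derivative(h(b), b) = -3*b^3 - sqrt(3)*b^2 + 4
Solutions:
 h(b) = C1 + 3*b^4/4 + sqrt(3)*b^3/3 + 2*b^2 - 4*b - 2*cos(2*b)


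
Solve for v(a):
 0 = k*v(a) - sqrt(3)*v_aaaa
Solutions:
 v(a) = C1*exp(-3^(7/8)*a*k^(1/4)/3) + C2*exp(3^(7/8)*a*k^(1/4)/3) + C3*exp(-3^(7/8)*I*a*k^(1/4)/3) + C4*exp(3^(7/8)*I*a*k^(1/4)/3)


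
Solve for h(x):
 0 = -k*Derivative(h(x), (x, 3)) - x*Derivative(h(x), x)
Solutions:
 h(x) = C1 + Integral(C2*airyai(x*(-1/k)^(1/3)) + C3*airybi(x*(-1/k)^(1/3)), x)


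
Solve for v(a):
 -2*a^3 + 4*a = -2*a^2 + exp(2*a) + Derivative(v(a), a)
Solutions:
 v(a) = C1 - a^4/2 + 2*a^3/3 + 2*a^2 - exp(2*a)/2


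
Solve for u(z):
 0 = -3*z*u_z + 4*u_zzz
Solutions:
 u(z) = C1 + Integral(C2*airyai(6^(1/3)*z/2) + C3*airybi(6^(1/3)*z/2), z)


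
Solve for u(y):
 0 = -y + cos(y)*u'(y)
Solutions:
 u(y) = C1 + Integral(y/cos(y), y)


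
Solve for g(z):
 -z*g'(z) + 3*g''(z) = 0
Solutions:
 g(z) = C1 + C2*erfi(sqrt(6)*z/6)


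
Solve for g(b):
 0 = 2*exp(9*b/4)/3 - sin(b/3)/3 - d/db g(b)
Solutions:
 g(b) = C1 + 8*exp(9*b/4)/27 + cos(b/3)


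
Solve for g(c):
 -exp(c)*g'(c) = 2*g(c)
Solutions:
 g(c) = C1*exp(2*exp(-c))


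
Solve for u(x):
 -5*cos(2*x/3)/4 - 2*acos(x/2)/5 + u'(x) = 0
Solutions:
 u(x) = C1 + 2*x*acos(x/2)/5 - 2*sqrt(4 - x^2)/5 + 15*sin(2*x/3)/8


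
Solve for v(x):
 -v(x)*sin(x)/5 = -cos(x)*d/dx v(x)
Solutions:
 v(x) = C1/cos(x)^(1/5)


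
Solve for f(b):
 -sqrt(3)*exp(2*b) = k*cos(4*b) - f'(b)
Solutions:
 f(b) = C1 + k*sin(4*b)/4 + sqrt(3)*exp(2*b)/2


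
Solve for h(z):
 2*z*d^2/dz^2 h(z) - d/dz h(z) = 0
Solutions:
 h(z) = C1 + C2*z^(3/2)


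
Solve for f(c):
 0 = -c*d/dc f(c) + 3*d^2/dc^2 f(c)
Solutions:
 f(c) = C1 + C2*erfi(sqrt(6)*c/6)


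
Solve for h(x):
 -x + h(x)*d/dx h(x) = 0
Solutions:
 h(x) = -sqrt(C1 + x^2)
 h(x) = sqrt(C1 + x^2)


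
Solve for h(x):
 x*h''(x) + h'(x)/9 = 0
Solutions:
 h(x) = C1 + C2*x^(8/9)


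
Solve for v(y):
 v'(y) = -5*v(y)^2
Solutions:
 v(y) = 1/(C1 + 5*y)


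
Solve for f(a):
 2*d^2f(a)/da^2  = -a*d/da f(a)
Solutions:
 f(a) = C1 + C2*erf(a/2)


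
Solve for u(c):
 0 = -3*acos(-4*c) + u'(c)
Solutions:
 u(c) = C1 + 3*c*acos(-4*c) + 3*sqrt(1 - 16*c^2)/4


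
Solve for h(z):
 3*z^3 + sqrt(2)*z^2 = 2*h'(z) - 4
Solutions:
 h(z) = C1 + 3*z^4/8 + sqrt(2)*z^3/6 + 2*z


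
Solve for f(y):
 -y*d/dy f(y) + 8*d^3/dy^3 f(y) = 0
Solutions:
 f(y) = C1 + Integral(C2*airyai(y/2) + C3*airybi(y/2), y)


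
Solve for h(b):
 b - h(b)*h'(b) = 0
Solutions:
 h(b) = -sqrt(C1 + b^2)
 h(b) = sqrt(C1 + b^2)


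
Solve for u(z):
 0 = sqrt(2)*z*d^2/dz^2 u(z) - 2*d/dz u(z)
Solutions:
 u(z) = C1 + C2*z^(1 + sqrt(2))


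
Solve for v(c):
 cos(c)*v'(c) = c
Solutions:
 v(c) = C1 + Integral(c/cos(c), c)


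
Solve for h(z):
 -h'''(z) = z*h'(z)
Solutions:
 h(z) = C1 + Integral(C2*airyai(-z) + C3*airybi(-z), z)


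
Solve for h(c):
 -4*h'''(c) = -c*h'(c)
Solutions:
 h(c) = C1 + Integral(C2*airyai(2^(1/3)*c/2) + C3*airybi(2^(1/3)*c/2), c)


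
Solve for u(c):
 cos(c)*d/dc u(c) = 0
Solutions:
 u(c) = C1


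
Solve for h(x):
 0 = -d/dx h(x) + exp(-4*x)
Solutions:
 h(x) = C1 - exp(-4*x)/4


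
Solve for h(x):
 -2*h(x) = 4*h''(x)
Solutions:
 h(x) = C1*sin(sqrt(2)*x/2) + C2*cos(sqrt(2)*x/2)


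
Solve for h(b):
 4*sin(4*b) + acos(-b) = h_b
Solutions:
 h(b) = C1 + b*acos(-b) + sqrt(1 - b^2) - cos(4*b)


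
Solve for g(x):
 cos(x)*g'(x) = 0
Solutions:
 g(x) = C1


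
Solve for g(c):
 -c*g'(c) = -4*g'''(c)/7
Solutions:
 g(c) = C1 + Integral(C2*airyai(14^(1/3)*c/2) + C3*airybi(14^(1/3)*c/2), c)


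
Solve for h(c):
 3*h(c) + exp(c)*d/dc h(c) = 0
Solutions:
 h(c) = C1*exp(3*exp(-c))


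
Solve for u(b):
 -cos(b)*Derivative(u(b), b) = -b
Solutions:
 u(b) = C1 + Integral(b/cos(b), b)


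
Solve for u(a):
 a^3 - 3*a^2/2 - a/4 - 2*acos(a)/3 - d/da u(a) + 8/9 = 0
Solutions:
 u(a) = C1 + a^4/4 - a^3/2 - a^2/8 - 2*a*acos(a)/3 + 8*a/9 + 2*sqrt(1 - a^2)/3


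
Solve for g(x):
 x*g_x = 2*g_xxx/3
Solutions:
 g(x) = C1 + Integral(C2*airyai(2^(2/3)*3^(1/3)*x/2) + C3*airybi(2^(2/3)*3^(1/3)*x/2), x)


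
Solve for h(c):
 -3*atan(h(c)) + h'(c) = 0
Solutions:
 Integral(1/atan(_y), (_y, h(c))) = C1 + 3*c


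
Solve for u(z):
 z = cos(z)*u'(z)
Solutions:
 u(z) = C1 + Integral(z/cos(z), z)


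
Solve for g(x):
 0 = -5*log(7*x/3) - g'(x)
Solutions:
 g(x) = C1 - 5*x*log(x) + x*log(243/16807) + 5*x


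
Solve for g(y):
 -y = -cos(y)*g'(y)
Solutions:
 g(y) = C1 + Integral(y/cos(y), y)


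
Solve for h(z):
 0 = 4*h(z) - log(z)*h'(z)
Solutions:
 h(z) = C1*exp(4*li(z))


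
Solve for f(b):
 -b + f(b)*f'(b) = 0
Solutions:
 f(b) = -sqrt(C1 + b^2)
 f(b) = sqrt(C1 + b^2)


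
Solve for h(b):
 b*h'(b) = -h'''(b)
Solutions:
 h(b) = C1 + Integral(C2*airyai(-b) + C3*airybi(-b), b)


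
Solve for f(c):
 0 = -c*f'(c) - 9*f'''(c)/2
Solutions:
 f(c) = C1 + Integral(C2*airyai(-6^(1/3)*c/3) + C3*airybi(-6^(1/3)*c/3), c)


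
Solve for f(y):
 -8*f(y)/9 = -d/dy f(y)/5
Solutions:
 f(y) = C1*exp(40*y/9)


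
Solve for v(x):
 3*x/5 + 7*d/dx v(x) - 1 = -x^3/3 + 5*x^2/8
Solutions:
 v(x) = C1 - x^4/84 + 5*x^3/168 - 3*x^2/70 + x/7


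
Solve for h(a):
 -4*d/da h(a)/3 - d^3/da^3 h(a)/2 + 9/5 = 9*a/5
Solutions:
 h(a) = C1 + C2*sin(2*sqrt(6)*a/3) + C3*cos(2*sqrt(6)*a/3) - 27*a^2/40 + 27*a/20


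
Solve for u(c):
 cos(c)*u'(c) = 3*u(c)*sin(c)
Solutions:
 u(c) = C1/cos(c)^3


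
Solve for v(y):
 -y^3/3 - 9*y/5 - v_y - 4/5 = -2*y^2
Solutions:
 v(y) = C1 - y^4/12 + 2*y^3/3 - 9*y^2/10 - 4*y/5


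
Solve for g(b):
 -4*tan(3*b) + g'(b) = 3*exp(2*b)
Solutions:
 g(b) = C1 + 3*exp(2*b)/2 - 4*log(cos(3*b))/3


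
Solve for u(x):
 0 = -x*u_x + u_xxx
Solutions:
 u(x) = C1 + Integral(C2*airyai(x) + C3*airybi(x), x)


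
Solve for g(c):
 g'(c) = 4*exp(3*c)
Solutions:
 g(c) = C1 + 4*exp(3*c)/3


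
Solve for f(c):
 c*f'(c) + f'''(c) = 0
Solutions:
 f(c) = C1 + Integral(C2*airyai(-c) + C3*airybi(-c), c)


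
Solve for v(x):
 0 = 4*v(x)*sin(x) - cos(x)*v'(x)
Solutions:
 v(x) = C1/cos(x)^4


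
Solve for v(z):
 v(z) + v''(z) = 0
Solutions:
 v(z) = C1*sin(z) + C2*cos(z)


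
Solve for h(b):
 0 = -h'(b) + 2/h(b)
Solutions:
 h(b) = -sqrt(C1 + 4*b)
 h(b) = sqrt(C1 + 4*b)


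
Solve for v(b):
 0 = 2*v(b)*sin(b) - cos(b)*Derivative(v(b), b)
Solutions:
 v(b) = C1/cos(b)^2


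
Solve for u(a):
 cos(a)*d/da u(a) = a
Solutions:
 u(a) = C1 + Integral(a/cos(a), a)


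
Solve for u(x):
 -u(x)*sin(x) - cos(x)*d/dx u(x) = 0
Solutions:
 u(x) = C1*cos(x)


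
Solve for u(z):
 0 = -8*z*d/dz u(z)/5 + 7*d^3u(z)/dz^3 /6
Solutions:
 u(z) = C1 + Integral(C2*airyai(2*35^(2/3)*6^(1/3)*z/35) + C3*airybi(2*35^(2/3)*6^(1/3)*z/35), z)


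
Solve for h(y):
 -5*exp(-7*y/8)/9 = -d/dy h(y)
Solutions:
 h(y) = C1 - 40*exp(-7*y/8)/63


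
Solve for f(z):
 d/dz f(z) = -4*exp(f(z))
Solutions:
 f(z) = log(1/(C1 + 4*z))


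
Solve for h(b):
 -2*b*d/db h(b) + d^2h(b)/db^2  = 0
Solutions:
 h(b) = C1 + C2*erfi(b)


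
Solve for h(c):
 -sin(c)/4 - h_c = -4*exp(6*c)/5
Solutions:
 h(c) = C1 + 2*exp(6*c)/15 + cos(c)/4


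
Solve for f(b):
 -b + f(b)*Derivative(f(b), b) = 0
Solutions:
 f(b) = -sqrt(C1 + b^2)
 f(b) = sqrt(C1 + b^2)


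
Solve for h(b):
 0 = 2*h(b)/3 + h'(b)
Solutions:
 h(b) = C1*exp(-2*b/3)


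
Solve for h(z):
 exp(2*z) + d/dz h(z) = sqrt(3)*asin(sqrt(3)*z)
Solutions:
 h(z) = C1 + sqrt(3)*(z*asin(sqrt(3)*z) + sqrt(3)*sqrt(1 - 3*z^2)/3) - exp(2*z)/2


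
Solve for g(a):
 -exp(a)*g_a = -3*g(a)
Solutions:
 g(a) = C1*exp(-3*exp(-a))


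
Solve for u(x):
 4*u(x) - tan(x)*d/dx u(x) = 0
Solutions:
 u(x) = C1*sin(x)^4


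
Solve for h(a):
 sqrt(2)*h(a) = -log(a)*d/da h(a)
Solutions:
 h(a) = C1*exp(-sqrt(2)*li(a))


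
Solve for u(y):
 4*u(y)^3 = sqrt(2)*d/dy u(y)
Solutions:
 u(y) = -sqrt(2)*sqrt(-1/(C1 + 2*sqrt(2)*y))/2
 u(y) = sqrt(2)*sqrt(-1/(C1 + 2*sqrt(2)*y))/2


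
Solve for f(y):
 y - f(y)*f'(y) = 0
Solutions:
 f(y) = -sqrt(C1 + y^2)
 f(y) = sqrt(C1 + y^2)


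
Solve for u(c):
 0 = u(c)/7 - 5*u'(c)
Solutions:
 u(c) = C1*exp(c/35)


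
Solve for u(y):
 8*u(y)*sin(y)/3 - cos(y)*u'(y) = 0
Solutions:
 u(y) = C1/cos(y)^(8/3)


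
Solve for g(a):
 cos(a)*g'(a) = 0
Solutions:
 g(a) = C1


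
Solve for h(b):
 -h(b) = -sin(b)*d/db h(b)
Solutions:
 h(b) = C1*sqrt(cos(b) - 1)/sqrt(cos(b) + 1)


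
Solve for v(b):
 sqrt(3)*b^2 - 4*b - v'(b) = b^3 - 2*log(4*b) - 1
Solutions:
 v(b) = C1 - b^4/4 + sqrt(3)*b^3/3 - 2*b^2 + 2*b*log(b) - b + b*log(16)


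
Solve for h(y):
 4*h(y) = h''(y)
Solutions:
 h(y) = C1*exp(-2*y) + C2*exp(2*y)


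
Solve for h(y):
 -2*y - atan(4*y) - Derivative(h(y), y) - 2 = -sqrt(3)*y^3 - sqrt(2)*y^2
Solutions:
 h(y) = C1 + sqrt(3)*y^4/4 + sqrt(2)*y^3/3 - y^2 - y*atan(4*y) - 2*y + log(16*y^2 + 1)/8


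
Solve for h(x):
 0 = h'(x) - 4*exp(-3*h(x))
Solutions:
 h(x) = log(C1 + 12*x)/3
 h(x) = log((-3^(1/3) - 3^(5/6)*I)*(C1 + 4*x)^(1/3)/2)
 h(x) = log((-3^(1/3) + 3^(5/6)*I)*(C1 + 4*x)^(1/3)/2)


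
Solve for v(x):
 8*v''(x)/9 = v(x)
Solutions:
 v(x) = C1*exp(-3*sqrt(2)*x/4) + C2*exp(3*sqrt(2)*x/4)


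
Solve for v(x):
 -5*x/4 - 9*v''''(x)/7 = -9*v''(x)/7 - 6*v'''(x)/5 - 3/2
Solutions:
 v(x) = C1 + C2*x + C3*exp(x*(7 - sqrt(274))/15) + C4*exp(x*(7 + sqrt(274))/15) + 35*x^3/216 - 28*x^2/27


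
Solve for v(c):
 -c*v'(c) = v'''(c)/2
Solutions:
 v(c) = C1 + Integral(C2*airyai(-2^(1/3)*c) + C3*airybi(-2^(1/3)*c), c)


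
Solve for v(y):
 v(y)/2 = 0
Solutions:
 v(y) = 0


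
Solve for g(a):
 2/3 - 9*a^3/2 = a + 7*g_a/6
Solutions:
 g(a) = C1 - 27*a^4/28 - 3*a^2/7 + 4*a/7


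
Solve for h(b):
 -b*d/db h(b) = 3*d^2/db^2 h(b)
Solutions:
 h(b) = C1 + C2*erf(sqrt(6)*b/6)


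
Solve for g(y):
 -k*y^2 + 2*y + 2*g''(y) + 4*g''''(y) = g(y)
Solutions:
 g(y) = C1*exp(-y*sqrt(-1 + sqrt(5))/2) + C2*exp(y*sqrt(-1 + sqrt(5))/2) + C3*sin(y*sqrt(1 + sqrt(5))/2) + C4*cos(y*sqrt(1 + sqrt(5))/2) - k*y^2 - 4*k + 2*y


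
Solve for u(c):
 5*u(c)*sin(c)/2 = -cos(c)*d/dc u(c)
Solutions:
 u(c) = C1*cos(c)^(5/2)


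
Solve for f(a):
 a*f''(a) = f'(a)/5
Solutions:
 f(a) = C1 + C2*a^(6/5)


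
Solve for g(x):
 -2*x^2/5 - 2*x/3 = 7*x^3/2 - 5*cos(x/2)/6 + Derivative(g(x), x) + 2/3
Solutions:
 g(x) = C1 - 7*x^4/8 - 2*x^3/15 - x^2/3 - 2*x/3 + 5*sin(x/2)/3


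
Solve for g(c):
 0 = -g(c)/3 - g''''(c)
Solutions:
 g(c) = (C1*sin(sqrt(2)*3^(3/4)*c/6) + C2*cos(sqrt(2)*3^(3/4)*c/6))*exp(-sqrt(2)*3^(3/4)*c/6) + (C3*sin(sqrt(2)*3^(3/4)*c/6) + C4*cos(sqrt(2)*3^(3/4)*c/6))*exp(sqrt(2)*3^(3/4)*c/6)


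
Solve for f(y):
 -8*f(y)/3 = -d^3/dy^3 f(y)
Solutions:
 f(y) = C3*exp(2*3^(2/3)*y/3) + (C1*sin(3^(1/6)*y) + C2*cos(3^(1/6)*y))*exp(-3^(2/3)*y/3)


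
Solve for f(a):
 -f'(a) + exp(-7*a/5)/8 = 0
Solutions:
 f(a) = C1 - 5*exp(-7*a/5)/56


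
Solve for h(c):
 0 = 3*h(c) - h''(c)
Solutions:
 h(c) = C1*exp(-sqrt(3)*c) + C2*exp(sqrt(3)*c)


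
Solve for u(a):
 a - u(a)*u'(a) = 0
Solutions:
 u(a) = -sqrt(C1 + a^2)
 u(a) = sqrt(C1 + a^2)


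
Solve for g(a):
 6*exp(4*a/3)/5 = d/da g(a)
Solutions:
 g(a) = C1 + 9*exp(4*a/3)/10


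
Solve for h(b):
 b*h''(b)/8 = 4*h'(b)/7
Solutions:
 h(b) = C1 + C2*b^(39/7)


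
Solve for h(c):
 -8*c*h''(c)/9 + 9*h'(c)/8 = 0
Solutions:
 h(c) = C1 + C2*c^(145/64)


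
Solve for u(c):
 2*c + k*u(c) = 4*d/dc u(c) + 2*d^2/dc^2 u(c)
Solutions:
 u(c) = C1*exp(-c*(sqrt(2)*sqrt(k + 2)/2 + 1)) + C2*exp(c*(sqrt(2)*sqrt(k + 2)/2 - 1)) - 2*c/k - 8/k^2


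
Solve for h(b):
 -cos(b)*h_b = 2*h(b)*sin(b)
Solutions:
 h(b) = C1*cos(b)^2


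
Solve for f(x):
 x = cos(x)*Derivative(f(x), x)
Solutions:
 f(x) = C1 + Integral(x/cos(x), x)


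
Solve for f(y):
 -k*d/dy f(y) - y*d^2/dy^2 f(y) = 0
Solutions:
 f(y) = C1 + y^(1 - re(k))*(C2*sin(log(y)*Abs(im(k))) + C3*cos(log(y)*im(k)))


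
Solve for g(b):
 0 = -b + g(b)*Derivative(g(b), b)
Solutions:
 g(b) = -sqrt(C1 + b^2)
 g(b) = sqrt(C1 + b^2)


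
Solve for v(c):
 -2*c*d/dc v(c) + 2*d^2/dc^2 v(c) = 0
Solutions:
 v(c) = C1 + C2*erfi(sqrt(2)*c/2)


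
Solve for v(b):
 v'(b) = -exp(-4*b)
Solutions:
 v(b) = C1 + exp(-4*b)/4


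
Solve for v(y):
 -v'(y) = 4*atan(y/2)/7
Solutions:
 v(y) = C1 - 4*y*atan(y/2)/7 + 4*log(y^2 + 4)/7


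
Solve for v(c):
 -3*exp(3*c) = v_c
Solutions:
 v(c) = C1 - exp(3*c)


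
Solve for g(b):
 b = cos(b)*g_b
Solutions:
 g(b) = C1 + Integral(b/cos(b), b)


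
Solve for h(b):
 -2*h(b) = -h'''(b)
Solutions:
 h(b) = C3*exp(2^(1/3)*b) + (C1*sin(2^(1/3)*sqrt(3)*b/2) + C2*cos(2^(1/3)*sqrt(3)*b/2))*exp(-2^(1/3)*b/2)


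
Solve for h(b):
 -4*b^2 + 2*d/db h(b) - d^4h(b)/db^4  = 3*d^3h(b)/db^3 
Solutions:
 h(b) = C1 + 2*b^3/3 + 6*b + (C2 + C3*exp(-sqrt(3)*b) + C4*exp(sqrt(3)*b))*exp(-b)


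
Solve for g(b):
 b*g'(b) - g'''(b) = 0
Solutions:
 g(b) = C1 + Integral(C2*airyai(b) + C3*airybi(b), b)


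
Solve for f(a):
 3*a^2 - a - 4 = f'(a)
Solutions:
 f(a) = C1 + a^3 - a^2/2 - 4*a


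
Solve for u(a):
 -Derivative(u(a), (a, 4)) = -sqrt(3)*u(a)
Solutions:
 u(a) = C1*exp(-3^(1/8)*a) + C2*exp(3^(1/8)*a) + C3*sin(3^(1/8)*a) + C4*cos(3^(1/8)*a)


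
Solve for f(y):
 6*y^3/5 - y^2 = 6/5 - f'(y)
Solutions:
 f(y) = C1 - 3*y^4/10 + y^3/3 + 6*y/5


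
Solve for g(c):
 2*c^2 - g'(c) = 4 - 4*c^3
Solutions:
 g(c) = C1 + c^4 + 2*c^3/3 - 4*c


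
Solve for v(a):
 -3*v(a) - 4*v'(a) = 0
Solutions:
 v(a) = C1*exp(-3*a/4)


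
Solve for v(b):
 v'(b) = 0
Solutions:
 v(b) = C1


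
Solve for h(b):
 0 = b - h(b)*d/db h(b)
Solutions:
 h(b) = -sqrt(C1 + b^2)
 h(b) = sqrt(C1 + b^2)


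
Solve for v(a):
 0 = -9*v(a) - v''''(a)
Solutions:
 v(a) = (C1*sin(sqrt(6)*a/2) + C2*cos(sqrt(6)*a/2))*exp(-sqrt(6)*a/2) + (C3*sin(sqrt(6)*a/2) + C4*cos(sqrt(6)*a/2))*exp(sqrt(6)*a/2)


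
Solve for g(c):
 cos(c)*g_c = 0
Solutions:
 g(c) = C1


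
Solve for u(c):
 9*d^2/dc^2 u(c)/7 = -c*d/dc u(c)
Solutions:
 u(c) = C1 + C2*erf(sqrt(14)*c/6)


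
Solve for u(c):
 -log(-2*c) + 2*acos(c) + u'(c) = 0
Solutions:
 u(c) = C1 + c*log(-c) - 2*c*acos(c) - c + c*log(2) + 2*sqrt(1 - c^2)


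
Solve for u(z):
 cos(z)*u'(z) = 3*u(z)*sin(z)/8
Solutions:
 u(z) = C1/cos(z)^(3/8)


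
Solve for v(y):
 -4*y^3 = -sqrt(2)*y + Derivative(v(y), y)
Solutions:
 v(y) = C1 - y^4 + sqrt(2)*y^2/2


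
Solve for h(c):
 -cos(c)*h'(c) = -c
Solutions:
 h(c) = C1 + Integral(c/cos(c), c)


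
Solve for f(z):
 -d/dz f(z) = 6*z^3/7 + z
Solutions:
 f(z) = C1 - 3*z^4/14 - z^2/2


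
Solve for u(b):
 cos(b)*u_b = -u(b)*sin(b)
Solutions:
 u(b) = C1*cos(b)


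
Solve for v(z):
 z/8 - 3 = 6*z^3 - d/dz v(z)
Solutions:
 v(z) = C1 + 3*z^4/2 - z^2/16 + 3*z


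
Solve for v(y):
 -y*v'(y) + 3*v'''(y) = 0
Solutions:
 v(y) = C1 + Integral(C2*airyai(3^(2/3)*y/3) + C3*airybi(3^(2/3)*y/3), y)


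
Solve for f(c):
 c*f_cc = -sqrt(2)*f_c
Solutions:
 f(c) = C1 + C2*c^(1 - sqrt(2))


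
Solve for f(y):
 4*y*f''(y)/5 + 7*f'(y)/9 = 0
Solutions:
 f(y) = C1 + C2*y^(1/36)


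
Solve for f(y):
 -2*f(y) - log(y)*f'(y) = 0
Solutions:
 f(y) = C1*exp(-2*li(y))


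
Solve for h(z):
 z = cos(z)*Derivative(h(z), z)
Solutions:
 h(z) = C1 + Integral(z/cos(z), z)


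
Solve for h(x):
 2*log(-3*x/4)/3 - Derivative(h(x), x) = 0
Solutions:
 h(x) = C1 + 2*x*log(-x)/3 + 2*x*(-2*log(2) - 1 + log(3))/3


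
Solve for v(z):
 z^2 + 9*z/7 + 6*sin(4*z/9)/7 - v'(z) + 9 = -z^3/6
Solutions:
 v(z) = C1 + z^4/24 + z^3/3 + 9*z^2/14 + 9*z - 27*cos(4*z/9)/14


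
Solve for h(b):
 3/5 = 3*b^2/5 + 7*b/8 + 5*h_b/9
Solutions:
 h(b) = C1 - 9*b^3/25 - 63*b^2/80 + 27*b/25


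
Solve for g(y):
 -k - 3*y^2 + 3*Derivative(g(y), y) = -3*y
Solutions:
 g(y) = C1 + k*y/3 + y^3/3 - y^2/2


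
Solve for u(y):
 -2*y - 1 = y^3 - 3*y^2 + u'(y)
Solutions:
 u(y) = C1 - y^4/4 + y^3 - y^2 - y
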